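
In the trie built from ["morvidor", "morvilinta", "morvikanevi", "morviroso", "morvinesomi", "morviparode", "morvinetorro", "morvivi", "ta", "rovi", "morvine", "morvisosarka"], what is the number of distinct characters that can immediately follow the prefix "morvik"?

1

Follow the path "morvik" to its node, then look at its outgoing edges.
Distinct next characters after "morvik": a.
That node has 1 child edge.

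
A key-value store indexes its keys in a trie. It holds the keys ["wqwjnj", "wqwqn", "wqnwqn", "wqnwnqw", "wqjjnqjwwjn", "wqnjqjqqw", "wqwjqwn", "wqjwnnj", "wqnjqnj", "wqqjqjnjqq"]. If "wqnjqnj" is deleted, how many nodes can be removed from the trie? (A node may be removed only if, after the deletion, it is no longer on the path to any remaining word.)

2

A node on "wqnjqnj"'s path can go only if nothing else ends at it or branches off below it.
The suffix "nj" (2 nodes) is used only by "wqnjqnj"; the node for "wqnjq" still has the child "j", so pruning stops there.
Nodes removed: 2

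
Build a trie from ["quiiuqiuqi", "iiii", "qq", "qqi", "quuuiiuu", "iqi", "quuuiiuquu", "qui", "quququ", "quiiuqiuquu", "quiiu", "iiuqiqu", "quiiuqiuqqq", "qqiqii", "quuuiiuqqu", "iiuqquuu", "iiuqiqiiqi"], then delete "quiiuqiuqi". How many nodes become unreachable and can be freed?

A node on "quiiuqiuqi"'s path can go only if nothing else ends at it or branches off below it.
The suffix "i" (1 node) is used only by "quiiuqiuqi"; the node for "quiiuqiuq" still has the child "u", so pruning stops there.
Nodes removed: 1

1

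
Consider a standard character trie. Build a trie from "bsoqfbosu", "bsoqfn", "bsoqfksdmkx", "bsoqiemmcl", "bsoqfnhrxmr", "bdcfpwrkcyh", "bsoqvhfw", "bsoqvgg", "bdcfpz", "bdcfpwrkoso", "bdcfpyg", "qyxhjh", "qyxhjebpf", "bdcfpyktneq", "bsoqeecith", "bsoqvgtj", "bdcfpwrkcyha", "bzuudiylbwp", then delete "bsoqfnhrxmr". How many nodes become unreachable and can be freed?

5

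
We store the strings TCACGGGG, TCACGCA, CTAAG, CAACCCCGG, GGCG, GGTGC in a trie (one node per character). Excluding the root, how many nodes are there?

For each word, the new-node count is its length minus the longest prefix already in the trie:
  "TCACGGGG" → 8 new (T, C, A, C, G, G, G, G)
  "TCACGCA" → prefix "TCACG" already present; 2 new (C, A)
  "CTAAG" → 5 new (C, T, A, A, G)
  "CAACCCCGG" → prefix "C" already present; 8 new (A, A, C, C, C, C, G, G)
  "GGCG" → 4 new (G, G, C, G)
  "GGTGC" → prefix "GG" already present; 3 new (T, G, C)
Total nodes = 8 + 2 + 5 + 8 + 4 + 3 = 30

30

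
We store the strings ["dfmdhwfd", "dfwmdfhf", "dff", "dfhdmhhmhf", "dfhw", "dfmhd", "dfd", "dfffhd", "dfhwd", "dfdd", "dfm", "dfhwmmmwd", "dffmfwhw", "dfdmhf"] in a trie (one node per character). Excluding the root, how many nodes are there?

45

Insert word by word; a character creates a node only if that edge doesn't already exist:
  "dfmdhwfd" → 8 new (d, f, m, d, h, w, f, d)
  "dfwmdfhf" → prefix "df" already present; 6 new (w, m, d, f, h, f)
  "dff" → prefix "df" already present; 1 new (f)
  "dfhdmhhmhf" → prefix "df" already present; 8 new (h, d, m, h, h, m, h, f)
  "dfhw" → prefix "dfh" already present; 1 new (w)
  "dfmhd" → prefix "dfm" already present; 2 new (h, d)
  "dfd" → prefix "df" already present; 1 new (d)
  "dfffhd" → prefix "dff" already present; 3 new (f, h, d)
  "dfhwd" → prefix "dfhw" already present; 1 new (d)
  "dfdd" → prefix "dfd" already present; 1 new (d)
  "dfm" → prefix "dfm" already present; 0 new (none)
  "dfhwmmmwd" → prefix "dfhw" already present; 5 new (m, m, m, w, d)
  "dffmfwhw" → prefix "dff" already present; 5 new (m, f, w, h, w)
  "dfdmhf" → prefix "dfd" already present; 3 new (m, h, f)
Total nodes = 8 + 6 + 1 + 8 + 1 + 2 + 1 + 3 + 1 + 1 + 0 + 5 + 5 + 3 = 45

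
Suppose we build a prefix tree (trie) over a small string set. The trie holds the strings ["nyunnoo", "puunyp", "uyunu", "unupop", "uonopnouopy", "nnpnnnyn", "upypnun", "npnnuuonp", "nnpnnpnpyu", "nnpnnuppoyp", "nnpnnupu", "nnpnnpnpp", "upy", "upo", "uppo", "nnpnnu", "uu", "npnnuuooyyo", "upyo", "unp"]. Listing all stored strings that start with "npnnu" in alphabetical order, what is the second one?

Words with prefix "npnnu", in lexicographic order: "npnnuuonp", "npnnuuooyyo"
Position 2: npnnuuooyyo

npnnuuooyyo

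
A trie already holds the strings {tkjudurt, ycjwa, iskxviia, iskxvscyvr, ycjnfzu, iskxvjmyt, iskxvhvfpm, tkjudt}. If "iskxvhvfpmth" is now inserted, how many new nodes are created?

The longest prefix of "iskxvhvfpmth" already in the trie is "iskxvhvfpm" (length 10).
New nodes needed: |"iskxvhvfpmth"| − 10 = 12 − 10 = 2.

2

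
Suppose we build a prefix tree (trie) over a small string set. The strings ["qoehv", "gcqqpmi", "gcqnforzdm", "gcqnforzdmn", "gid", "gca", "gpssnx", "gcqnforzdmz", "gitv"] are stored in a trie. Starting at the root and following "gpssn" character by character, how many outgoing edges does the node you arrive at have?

The children of the "gpssn" node are the distinct next characters among strings starting with "gpssn".
Characters that immediately follow "gpssn" among the stored strings: {x}.
That node has 1 child edge.

1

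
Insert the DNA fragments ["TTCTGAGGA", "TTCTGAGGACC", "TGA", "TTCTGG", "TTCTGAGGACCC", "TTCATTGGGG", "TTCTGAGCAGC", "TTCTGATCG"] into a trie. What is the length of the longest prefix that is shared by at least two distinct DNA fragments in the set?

11

Equivalently: take the maximum, over all pairs, of their longest common prefix length.
e.g. "TTCTGAGGACC" and "TTCTGAGGACCC" share the prefix "TTCTGAGGACC" of length 11; no pair shares a longer one.
Longest shared-prefix length: 11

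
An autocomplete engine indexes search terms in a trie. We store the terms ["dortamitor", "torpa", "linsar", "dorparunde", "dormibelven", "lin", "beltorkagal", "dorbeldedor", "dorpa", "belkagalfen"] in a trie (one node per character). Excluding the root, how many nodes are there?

For each word, the new-node count is its length minus the longest prefix already in the trie:
  "dortamitor" → 10 new (d, o, r, t, a, m, i, t, o, r)
  "torpa" → 5 new (t, o, r, p, a)
  "linsar" → 6 new (l, i, n, s, a, r)
  "dorparunde" → prefix "dor" already present; 7 new (p, a, r, u, n, d, e)
  "dormibelven" → prefix "dor" already present; 8 new (m, i, b, e, l, v, e, n)
  "lin" → prefix "lin" already present; 0 new (none)
  "beltorkagal" → 11 new (b, e, l, t, o, r, k, a, g, a, l)
  "dorbeldedor" → prefix "dor" already present; 8 new (b, e, l, d, e, d, o, r)
  "dorpa" → prefix "dorpa" already present; 0 new (none)
  "belkagalfen" → prefix "bel" already present; 8 new (k, a, g, a, l, f, e, n)
Total nodes = 10 + 5 + 6 + 7 + 8 + 0 + 11 + 8 + 0 + 8 = 63

63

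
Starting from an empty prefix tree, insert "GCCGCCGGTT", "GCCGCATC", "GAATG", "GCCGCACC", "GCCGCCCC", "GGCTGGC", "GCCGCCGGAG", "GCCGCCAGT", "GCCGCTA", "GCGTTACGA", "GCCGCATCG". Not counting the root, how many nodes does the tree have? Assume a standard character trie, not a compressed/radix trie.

42

Count nodes per top-level branch (shared prefixes stored once):
  'G'-branch (GAATG, GCCGCACC, GCCGCATC, GCCGCATCG, GCCGCCAGT, GCCGCCCC, GCCGCCGGAG, GCCGCCGGTT, GCCGCTA, GCGTTACGA, GGCTGGC): 42 nodes
Sum: 42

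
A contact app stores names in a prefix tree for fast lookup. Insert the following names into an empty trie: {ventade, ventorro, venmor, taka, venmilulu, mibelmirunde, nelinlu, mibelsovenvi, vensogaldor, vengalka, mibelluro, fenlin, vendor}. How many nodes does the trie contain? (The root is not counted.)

Count nodes per top-level branch (shared prefixes stored once):
  'f'-branch (fenlin): 6 nodes
  'm'-branch (mibelluro, mibelmirunde, mibelsovenvi): 23 nodes
  'n'-branch (nelinlu): 7 nodes
  't'-branch (taka): 4 nodes
  'v'-branch (vendor, vengalka, venmilulu, venmor, vensogaldor, ventade, ventorro): 35 nodes
Sum: 75

75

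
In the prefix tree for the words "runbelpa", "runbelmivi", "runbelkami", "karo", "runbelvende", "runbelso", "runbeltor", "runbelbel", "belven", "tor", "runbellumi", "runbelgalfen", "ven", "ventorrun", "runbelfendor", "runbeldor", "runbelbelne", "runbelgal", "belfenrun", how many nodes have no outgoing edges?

16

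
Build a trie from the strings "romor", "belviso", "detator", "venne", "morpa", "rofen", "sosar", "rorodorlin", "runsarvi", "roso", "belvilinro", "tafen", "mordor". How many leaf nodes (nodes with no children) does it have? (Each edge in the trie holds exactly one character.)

13

A leaf is a node with no children — equivalently, the end of a word that is not a proper prefix of any other stored word.
Those words: "belvilinro", "belviso", "detator", "mordor", "morpa", "rofen", "romor", "rorodorlin", "roso", "runsarvi", "sosar", "tafen", "venne"
Leaf count: 13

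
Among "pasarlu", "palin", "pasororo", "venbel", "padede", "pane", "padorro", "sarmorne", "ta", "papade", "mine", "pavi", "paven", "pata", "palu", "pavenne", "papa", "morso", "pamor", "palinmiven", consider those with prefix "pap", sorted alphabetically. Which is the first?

papa

Words with prefix "pap", in lexicographic order: "papa", "papade"
The 1st is papa.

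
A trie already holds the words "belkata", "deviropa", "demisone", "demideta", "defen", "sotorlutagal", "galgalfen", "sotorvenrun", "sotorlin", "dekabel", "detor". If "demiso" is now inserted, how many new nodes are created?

0

"demiso" is already a full path in the trie; only an end-marker is added.
No new nodes are needed: 0.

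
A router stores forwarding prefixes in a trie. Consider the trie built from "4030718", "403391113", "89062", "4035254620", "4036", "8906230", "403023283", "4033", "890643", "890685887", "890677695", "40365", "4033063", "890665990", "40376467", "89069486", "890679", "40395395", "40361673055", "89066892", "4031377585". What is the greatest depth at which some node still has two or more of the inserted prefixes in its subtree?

5

Look for the deepest trie node that still has at least two words in its subtree.
"89062" and "8906230" agree on "89062" (5 characters) before diverging; nothing deeper is shared.
Longest shared-prefix length: 5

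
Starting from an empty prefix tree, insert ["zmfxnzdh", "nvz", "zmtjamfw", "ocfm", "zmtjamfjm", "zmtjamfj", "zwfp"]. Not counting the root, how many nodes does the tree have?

26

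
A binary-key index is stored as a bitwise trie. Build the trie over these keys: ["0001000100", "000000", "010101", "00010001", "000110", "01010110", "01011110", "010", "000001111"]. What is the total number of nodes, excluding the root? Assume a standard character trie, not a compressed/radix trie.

30

Trace insertions, counting only characters that open a new branch:
  "0001000100" → 10 new (0, 0, 0, 1, 0, 0, 0, 1, 0, 0)
  "000000" → prefix "000" already present; 3 new (0, 0, 0)
  "010101" → prefix "0" already present; 5 new (1, 0, 1, 0, 1)
  "00010001" → prefix "00010001" already present; 0 new (none)
  "000110" → prefix "0001" already present; 2 new (1, 0)
  "01010110" → prefix "010101" already present; 2 new (1, 0)
  "01011110" → prefix "0101" already present; 4 new (1, 1, 1, 0)
  "010" → prefix "010" already present; 0 new (none)
  "000001111" → prefix "00000" already present; 4 new (1, 1, 1, 1)
Total nodes = 10 + 3 + 5 + 0 + 2 + 2 + 4 + 0 + 4 = 30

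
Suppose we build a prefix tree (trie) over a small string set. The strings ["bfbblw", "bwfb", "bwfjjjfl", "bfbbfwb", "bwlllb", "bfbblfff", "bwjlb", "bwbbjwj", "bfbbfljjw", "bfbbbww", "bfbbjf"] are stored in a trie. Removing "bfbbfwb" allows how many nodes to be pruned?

After clearing the end-marker at "bfbbfwb", prune upward until reaching a node still needed by another word.
The suffix "wb" (2 nodes) is used only by "bfbbfwb"; the node for "bfbbf" still has the child "l", so pruning stops there.
Nodes removed: 2

2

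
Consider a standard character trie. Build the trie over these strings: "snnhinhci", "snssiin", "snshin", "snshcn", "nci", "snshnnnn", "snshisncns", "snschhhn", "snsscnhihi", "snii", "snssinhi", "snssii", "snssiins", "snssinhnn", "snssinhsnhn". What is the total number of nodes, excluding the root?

Insert word by word; a character creates a node only if that edge doesn't already exist:
  "snnhinhci" → 9 new (s, n, n, h, i, n, h, c, i)
  "snssiin" → prefix "sn" already present; 5 new (s, s, i, i, n)
  "snshin" → prefix "sns" already present; 3 new (h, i, n)
  "snshcn" → prefix "snsh" already present; 2 new (c, n)
  "nci" → 3 new (n, c, i)
  "snshnnnn" → prefix "snsh" already present; 4 new (n, n, n, n)
  "snshisncns" → prefix "snshi" already present; 5 new (s, n, c, n, s)
  "snschhhn" → prefix "sns" already present; 5 new (c, h, h, h, n)
  "snsscnhihi" → prefix "snss" already present; 6 new (c, n, h, i, h, i)
  "snii" → prefix "sn" already present; 2 new (i, i)
  "snssinhi" → prefix "snssi" already present; 3 new (n, h, i)
  "snssii" → prefix "snssii" already present; 0 new (none)
  "snssiins" → prefix "snssiin" already present; 1 new (s)
  "snssinhnn" → prefix "snssinh" already present; 2 new (n, n)
  "snssinhsnhn" → prefix "snssinh" already present; 4 new (s, n, h, n)
Total nodes = 9 + 5 + 3 + 2 + 3 + 4 + 5 + 5 + 6 + 2 + 3 + 0 + 1 + 2 + 4 = 54

54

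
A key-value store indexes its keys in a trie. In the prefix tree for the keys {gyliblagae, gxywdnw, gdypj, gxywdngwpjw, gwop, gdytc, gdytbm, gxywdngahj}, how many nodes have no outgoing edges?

8

Leaves are exactly the stored words that no other stored word extends.
Those words: "gdypj", "gdytbm", "gdytc", "gwop", "gxywdngahj", "gxywdngwpjw", "gxywdnw", "gyliblagae"
Leaf count: 8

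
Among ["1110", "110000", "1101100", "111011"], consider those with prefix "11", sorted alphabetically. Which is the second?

1101100

Filter for "11…" and sort: "110000", "1101100", "1110", "111011"
The 2nd is 1101100.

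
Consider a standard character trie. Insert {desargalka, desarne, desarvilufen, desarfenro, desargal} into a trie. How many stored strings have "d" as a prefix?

5

Traverse to the node for "d", then collect every word in that subtree.
Words under "d": desarfenro, desargal, desargalka, desarne, desarvilufen
Count: 5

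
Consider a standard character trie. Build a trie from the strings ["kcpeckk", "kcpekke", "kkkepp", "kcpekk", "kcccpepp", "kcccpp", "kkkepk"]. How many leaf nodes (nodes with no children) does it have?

Leaves are exactly the stored words that no other stored word extends.
Those words: "kcccpepp", "kcccpp", "kcpeckk", "kcpekke", "kkkepk", "kkkepp"
Leaf count: 6

6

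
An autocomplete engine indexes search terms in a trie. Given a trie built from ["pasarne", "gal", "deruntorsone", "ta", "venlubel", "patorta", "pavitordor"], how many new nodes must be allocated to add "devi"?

Walking "devi" from the root, the first 2 characters ("de") follow existing edges; "v" is the first miss.
New nodes needed: |"devi"| − 2 = 4 − 2 = 2.

2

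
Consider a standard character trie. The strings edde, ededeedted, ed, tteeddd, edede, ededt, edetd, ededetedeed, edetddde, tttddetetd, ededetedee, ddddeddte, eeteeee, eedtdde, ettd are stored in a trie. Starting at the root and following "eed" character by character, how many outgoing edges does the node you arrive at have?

Walk "eed" from the root, arriving at one node.
Characters that immediately follow "eed" among the stored strings: {t}.
That node has 1 child edge.

1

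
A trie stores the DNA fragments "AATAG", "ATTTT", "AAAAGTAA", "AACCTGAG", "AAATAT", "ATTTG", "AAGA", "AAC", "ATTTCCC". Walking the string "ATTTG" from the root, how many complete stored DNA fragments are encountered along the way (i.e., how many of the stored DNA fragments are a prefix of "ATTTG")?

1

Walk "ATTTG" from the root; an end-of-word marker is hit whenever a stored word is a prefix of "ATTTG".
Prefixes of the query that are stored words: "ATTTG"
Count: 1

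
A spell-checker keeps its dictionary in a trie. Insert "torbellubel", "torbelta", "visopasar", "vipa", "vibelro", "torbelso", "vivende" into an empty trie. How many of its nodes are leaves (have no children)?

7

Leaves are exactly the stored words that no other stored word extends.
Those words: "torbellubel", "torbelso", "torbelta", "vibelro", "vipa", "visopasar", "vivende"
Leaf count: 7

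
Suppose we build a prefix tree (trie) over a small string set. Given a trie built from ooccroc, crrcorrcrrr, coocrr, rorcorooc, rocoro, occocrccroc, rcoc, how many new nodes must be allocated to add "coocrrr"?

1

The longest prefix of "coocrrr" already in the trie is "coocrr" (length 6).
So 7 − 6 = 1 new nodes.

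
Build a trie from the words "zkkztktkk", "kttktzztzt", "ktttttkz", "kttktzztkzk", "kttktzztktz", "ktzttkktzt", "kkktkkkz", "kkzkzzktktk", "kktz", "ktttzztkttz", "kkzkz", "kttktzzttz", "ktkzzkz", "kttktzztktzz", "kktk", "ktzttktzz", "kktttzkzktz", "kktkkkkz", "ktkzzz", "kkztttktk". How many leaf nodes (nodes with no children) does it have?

Leaves are exactly the stored words that no other stored word extends.
Those words: "kkktkkkz", "kktkkkkz", "kktttzkzktz", "kktz", "kkzkzzktktk", "kkztttktk", "ktkzzkz", "ktkzzz", "kttktzztktzz", "kttktzztkzk", "kttktzzttz", "kttktzztzt", "ktttttkz", "ktttzztkttz", "ktzttkktzt", "ktzttktzz", "zkkztktkk"
Leaf count: 17

17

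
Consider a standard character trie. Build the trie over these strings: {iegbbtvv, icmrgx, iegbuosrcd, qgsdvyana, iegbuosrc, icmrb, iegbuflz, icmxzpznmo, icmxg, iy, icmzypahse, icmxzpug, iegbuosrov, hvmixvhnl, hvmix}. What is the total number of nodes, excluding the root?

Trace insertions, counting only characters that open a new branch:
  "iegbbtvv" → 8 new (i, e, g, b, b, t, v, v)
  "icmrgx" → prefix "i" already present; 5 new (c, m, r, g, x)
  "iegbuosrcd" → prefix "iegb" already present; 6 new (u, o, s, r, c, d)
  "qgsdvyana" → 9 new (q, g, s, d, v, y, a, n, a)
  "iegbuosrc" → prefix "iegbuosrc" already present; 0 new (none)
  "icmrb" → prefix "icmr" already present; 1 new (b)
  "iegbuflz" → prefix "iegbu" already present; 3 new (f, l, z)
  "icmxzpznmo" → prefix "icm" already present; 7 new (x, z, p, z, n, m, o)
  "icmxg" → prefix "icmx" already present; 1 new (g)
  "iy" → prefix "i" already present; 1 new (y)
  "icmzypahse" → prefix "icm" already present; 7 new (z, y, p, a, h, s, e)
  "icmxzpug" → prefix "icmxzp" already present; 2 new (u, g)
  "iegbuosrov" → prefix "iegbuosr" already present; 2 new (o, v)
  "hvmixvhnl" → 9 new (h, v, m, i, x, v, h, n, l)
  "hvmix" → prefix "hvmix" already present; 0 new (none)
Total nodes = 8 + 5 + 6 + 9 + 0 + 1 + 3 + 7 + 1 + 1 + 7 + 2 + 2 + 9 + 0 = 61

61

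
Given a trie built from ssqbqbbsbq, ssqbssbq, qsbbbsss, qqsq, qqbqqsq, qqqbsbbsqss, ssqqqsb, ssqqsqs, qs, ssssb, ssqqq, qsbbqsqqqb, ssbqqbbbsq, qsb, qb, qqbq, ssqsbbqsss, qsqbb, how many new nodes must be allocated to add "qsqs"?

1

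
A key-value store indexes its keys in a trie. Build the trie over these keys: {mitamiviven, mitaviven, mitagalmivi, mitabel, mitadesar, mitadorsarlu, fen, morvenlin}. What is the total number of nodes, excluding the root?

49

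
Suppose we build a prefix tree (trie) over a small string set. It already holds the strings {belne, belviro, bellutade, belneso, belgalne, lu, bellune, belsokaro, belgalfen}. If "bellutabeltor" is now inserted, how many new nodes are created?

6

Walking "bellutabeltor" from the root, the first 7 characters ("belluta") follow existing edges; "b" is the first miss.
So 13 − 7 = 6 new nodes.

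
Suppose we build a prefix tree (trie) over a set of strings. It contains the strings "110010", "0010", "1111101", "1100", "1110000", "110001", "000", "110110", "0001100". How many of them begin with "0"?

3

Traverse to the node for "0", then collect every word in that subtree.
Words under "0": 000, 0001100, 0010
Count: 3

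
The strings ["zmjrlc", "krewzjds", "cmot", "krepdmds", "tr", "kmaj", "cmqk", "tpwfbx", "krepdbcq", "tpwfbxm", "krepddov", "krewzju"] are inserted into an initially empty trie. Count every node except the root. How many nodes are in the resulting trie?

Count nodes per top-level branch (shared prefixes stored once):
  'c'-branch (cmot, cmqk): 6 nodes
  'k'-branch (kmaj, krepdbcq, krepddov, krepdmds, krewzjds, krewzju): 23 nodes
  't'-branch (tpwfbx, tpwfbxm, tr): 8 nodes
  'z'-branch (zmjrlc): 6 nodes
Sum: 43

43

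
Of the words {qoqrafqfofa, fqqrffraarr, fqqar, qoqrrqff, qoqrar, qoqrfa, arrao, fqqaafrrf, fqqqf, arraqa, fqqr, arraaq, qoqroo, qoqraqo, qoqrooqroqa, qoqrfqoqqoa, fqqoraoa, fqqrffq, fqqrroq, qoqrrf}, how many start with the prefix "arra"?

3

Traverse to the node for "arra", then collect every word in that subtree.
Words under "arra": arraaq, arrao, arraqa
Count: 3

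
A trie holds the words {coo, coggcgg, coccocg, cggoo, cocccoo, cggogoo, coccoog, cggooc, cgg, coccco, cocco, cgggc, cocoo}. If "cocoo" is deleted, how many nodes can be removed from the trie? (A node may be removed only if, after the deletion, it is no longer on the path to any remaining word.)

Walk "cocoo" from the leaf back toward the root, removing each node that no remaining word uses.
The suffix "oo" (2 nodes) is used only by "cocoo"; the node for "coc" still has the child "c", so pruning stops there.
Nodes removed: 2

2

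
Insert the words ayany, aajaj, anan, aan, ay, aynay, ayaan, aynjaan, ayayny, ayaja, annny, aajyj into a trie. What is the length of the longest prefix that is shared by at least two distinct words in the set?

3

Look for the deepest trie node that still has at least two words in its subtree.
"aajaj" and "aajyj" agree on "aaj" (3 characters) before diverging; nothing deeper is shared.
Longest shared-prefix length: 3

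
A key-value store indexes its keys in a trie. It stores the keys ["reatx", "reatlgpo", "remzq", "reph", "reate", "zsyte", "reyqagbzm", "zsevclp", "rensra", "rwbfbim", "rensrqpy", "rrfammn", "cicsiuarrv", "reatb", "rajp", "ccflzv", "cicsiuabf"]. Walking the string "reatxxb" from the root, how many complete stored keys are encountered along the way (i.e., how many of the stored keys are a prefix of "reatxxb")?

1

Walk "reatxxb" from the root; an end-of-word marker is hit whenever a stored word is a prefix of "reatxxb".
Prefixes of the query that are stored words: "reatx"
Count: 1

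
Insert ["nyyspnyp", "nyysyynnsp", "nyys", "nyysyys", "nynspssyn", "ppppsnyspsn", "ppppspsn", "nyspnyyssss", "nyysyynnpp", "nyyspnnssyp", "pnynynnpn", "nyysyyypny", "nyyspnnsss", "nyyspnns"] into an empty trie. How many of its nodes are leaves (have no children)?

12

A leaf is a node with no children — equivalently, the end of a word that is not a proper prefix of any other stored word.
Those words: "nynspssyn", "nyspnyyssss", "nyyspnnsss", "nyyspnnssyp", "nyyspnyp", "nyysyynnpp", "nyysyynnsp", "nyysyys", "nyysyyypny", "pnynynnpn", "ppppsnyspsn", "ppppspsn"
Leaf count: 12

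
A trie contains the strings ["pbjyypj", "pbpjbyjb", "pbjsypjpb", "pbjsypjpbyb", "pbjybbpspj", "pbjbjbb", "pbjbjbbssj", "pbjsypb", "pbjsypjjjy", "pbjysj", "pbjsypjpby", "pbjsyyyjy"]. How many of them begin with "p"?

12

Traverse to the node for "p", then collect every word in that subtree.
Matches: "pbjbjbb", "pbjbjbbssj", "pbjsypb", "pbjsypjjjy", "pbjsypjpb", "pbjsypjpby", "pbjsypjpbyb", "pbjsyyyjy", "pbjybbpspj", "pbjysj", "pbjyypj", "pbpjbyjb"
Count: 12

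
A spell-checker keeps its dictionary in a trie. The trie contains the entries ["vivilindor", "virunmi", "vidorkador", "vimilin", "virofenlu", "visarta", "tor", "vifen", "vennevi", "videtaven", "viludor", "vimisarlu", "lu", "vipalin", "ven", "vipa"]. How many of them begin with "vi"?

12

Traverse to the node for "vi", then collect every word in that subtree.
Matches: "videtaven", "vidorkador", "vifen", "viludor", "vimilin", "vimisarlu", "vipa", "vipalin", "virofenlu", "virunmi", "visarta", "vivilindor"
Count: 12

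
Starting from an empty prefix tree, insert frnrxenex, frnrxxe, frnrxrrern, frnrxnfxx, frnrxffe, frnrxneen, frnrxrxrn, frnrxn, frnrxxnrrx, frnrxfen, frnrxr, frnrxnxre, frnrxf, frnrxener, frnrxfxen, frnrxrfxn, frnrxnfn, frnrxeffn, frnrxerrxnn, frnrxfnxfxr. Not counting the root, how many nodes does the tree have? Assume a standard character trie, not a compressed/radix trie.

Count nodes per top-level branch (shared prefixes stored once):
  'f'-branch (frnrxeffn, frnrxener, frnrxenex, frnrxerrxnn, frnrxf, frnrxfen, frnrxffe, frnrxfnxfxr, frnrxfxen, frnrxn, frnrxneen, frnrxnfn, frnrxnfxx, frnrxnxre, frnrxr, frnrxrfxn, frnrxrrern, frnrxrxrn, frnrxxe, frnrxxnrrx): 59 nodes
Sum: 59

59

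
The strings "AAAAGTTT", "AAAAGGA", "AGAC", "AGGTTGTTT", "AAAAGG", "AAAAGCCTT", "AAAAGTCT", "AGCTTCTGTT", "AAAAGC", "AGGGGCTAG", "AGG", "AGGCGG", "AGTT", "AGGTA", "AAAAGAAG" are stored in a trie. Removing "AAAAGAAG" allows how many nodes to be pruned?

3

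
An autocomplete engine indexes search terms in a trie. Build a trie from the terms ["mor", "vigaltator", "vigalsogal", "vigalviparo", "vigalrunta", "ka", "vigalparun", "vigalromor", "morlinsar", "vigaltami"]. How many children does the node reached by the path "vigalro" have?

1

Walk "vigalro" from the root, arriving at one node.
Distinct next characters after "vigalro": m.
That node has 1 child edge.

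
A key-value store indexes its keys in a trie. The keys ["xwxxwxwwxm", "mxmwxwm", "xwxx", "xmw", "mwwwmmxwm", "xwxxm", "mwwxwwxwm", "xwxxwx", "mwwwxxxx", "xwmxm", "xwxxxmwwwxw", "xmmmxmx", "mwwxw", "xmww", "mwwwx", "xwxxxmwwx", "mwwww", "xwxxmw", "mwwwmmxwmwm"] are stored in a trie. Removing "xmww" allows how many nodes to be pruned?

1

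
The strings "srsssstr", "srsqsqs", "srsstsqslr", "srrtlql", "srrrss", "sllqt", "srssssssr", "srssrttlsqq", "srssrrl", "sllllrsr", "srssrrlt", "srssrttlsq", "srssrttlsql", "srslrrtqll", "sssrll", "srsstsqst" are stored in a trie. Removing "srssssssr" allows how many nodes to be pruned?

A node on "srssssssr"'s path can go only if nothing else ends at it or branches off below it.
The suffix "ssr" (3 nodes) is used only by "srssssssr"; the node for "srssss" still has the child "t", so pruning stops there.
Nodes removed: 3

3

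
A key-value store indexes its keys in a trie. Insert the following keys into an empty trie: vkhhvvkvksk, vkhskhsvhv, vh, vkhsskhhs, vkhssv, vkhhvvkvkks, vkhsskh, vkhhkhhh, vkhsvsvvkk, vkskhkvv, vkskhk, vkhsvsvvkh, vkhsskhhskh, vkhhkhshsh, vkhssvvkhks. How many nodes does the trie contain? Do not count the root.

Count nodes per top-level branch (shared prefixes stored once):
  'v'-branch (vh, vkhhkhhh, vkhhkhshsh, vkhhvvkvkks, vkhhvvkvksk, vkhskhsvhv, vkhsskh, vkhsskhhs, vkhsskhhskh, vkhssv, vkhssvvkhks, vkhsvsvvkh, vkhsvsvvkk, vkskhk, vkskhkvv): 55 nodes
Sum: 55

55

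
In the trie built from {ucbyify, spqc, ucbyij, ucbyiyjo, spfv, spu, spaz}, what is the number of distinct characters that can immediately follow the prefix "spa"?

The children of the "spa" node are the distinct next characters among strings starting with "spa".
Distinct next characters after "spa": z.
That node has 1 child edge.

1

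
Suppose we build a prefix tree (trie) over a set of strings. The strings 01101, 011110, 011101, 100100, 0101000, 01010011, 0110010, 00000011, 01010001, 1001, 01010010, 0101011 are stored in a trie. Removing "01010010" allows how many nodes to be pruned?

1

After clearing the end-marker at "01010010", prune upward until reaching a node still needed by another word.
The suffix "0" (1 node) is used only by "01010010"; the node for "0101001" still has the child "1", so pruning stops there.
Nodes removed: 1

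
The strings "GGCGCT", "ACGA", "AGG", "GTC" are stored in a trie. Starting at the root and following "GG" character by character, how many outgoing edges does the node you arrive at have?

1

Follow the path "GG" to its node, then look at its outgoing edges.
Characters that immediately follow "GG" among the stored strings: {C}.
That node has 1 child edge.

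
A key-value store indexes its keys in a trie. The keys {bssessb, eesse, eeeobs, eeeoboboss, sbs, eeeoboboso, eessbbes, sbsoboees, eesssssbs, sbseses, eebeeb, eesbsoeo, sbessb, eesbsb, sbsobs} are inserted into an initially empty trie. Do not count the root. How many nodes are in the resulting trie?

59

Insert word by word; a character creates a node only if that edge doesn't already exist:
  "bssessb" → 7 new (b, s, s, e, s, s, b)
  "eesse" → 5 new (e, e, s, s, e)
  "eeeobs" → prefix "ee" already present; 4 new (e, o, b, s)
  "eeeoboboss" → prefix "eeeob" already present; 5 new (o, b, o, s, s)
  "sbs" → 3 new (s, b, s)
  "eeeoboboso" → prefix "eeeobobos" already present; 1 new (o)
  "eessbbes" → prefix "eess" already present; 4 new (b, b, e, s)
  "sbsoboees" → prefix "sbs" already present; 6 new (o, b, o, e, e, s)
  "eesssssbs" → prefix "eess" already present; 5 new (s, s, s, b, s)
  "sbseses" → prefix "sbs" already present; 4 new (e, s, e, s)
  "eebeeb" → prefix "ee" already present; 4 new (b, e, e, b)
  "eesbsoeo" → prefix "ees" already present; 5 new (b, s, o, e, o)
  "sbessb" → prefix "sb" already present; 4 new (e, s, s, b)
  "eesbsb" → prefix "eesbs" already present; 1 new (b)
  "sbsobs" → prefix "sbsob" already present; 1 new (s)
Total nodes = 7 + 5 + 4 + 5 + 3 + 1 + 4 + 6 + 5 + 4 + 4 + 5 + 4 + 1 + 1 = 59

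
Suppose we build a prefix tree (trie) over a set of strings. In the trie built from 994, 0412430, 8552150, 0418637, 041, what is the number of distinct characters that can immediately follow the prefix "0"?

Walk "0" from the root, arriving at one node.
Characters that immediately follow "0" among the stored strings: {4}.
That node has 1 child edge.

1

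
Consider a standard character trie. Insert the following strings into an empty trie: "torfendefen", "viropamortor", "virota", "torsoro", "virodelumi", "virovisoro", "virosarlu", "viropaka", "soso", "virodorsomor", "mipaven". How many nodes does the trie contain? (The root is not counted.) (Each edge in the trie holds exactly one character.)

66

Trace insertions, counting only characters that open a new branch:
  "torfendefen" → 11 new (t, o, r, f, e, n, d, e, f, e, n)
  "viropamortor" → 12 new (v, i, r, o, p, a, m, o, r, t, o, r)
  "virota" → prefix "viro" already present; 2 new (t, a)
  "torsoro" → prefix "tor" already present; 4 new (s, o, r, o)
  "virodelumi" → prefix "viro" already present; 6 new (d, e, l, u, m, i)
  "virovisoro" → prefix "viro" already present; 6 new (v, i, s, o, r, o)
  "virosarlu" → prefix "viro" already present; 5 new (s, a, r, l, u)
  "viropaka" → prefix "viropa" already present; 2 new (k, a)
  "soso" → 4 new (s, o, s, o)
  "virodorsomor" → prefix "virod" already present; 7 new (o, r, s, o, m, o, r)
  "mipaven" → 7 new (m, i, p, a, v, e, n)
Total nodes = 11 + 12 + 2 + 4 + 6 + 6 + 5 + 2 + 4 + 7 + 7 = 66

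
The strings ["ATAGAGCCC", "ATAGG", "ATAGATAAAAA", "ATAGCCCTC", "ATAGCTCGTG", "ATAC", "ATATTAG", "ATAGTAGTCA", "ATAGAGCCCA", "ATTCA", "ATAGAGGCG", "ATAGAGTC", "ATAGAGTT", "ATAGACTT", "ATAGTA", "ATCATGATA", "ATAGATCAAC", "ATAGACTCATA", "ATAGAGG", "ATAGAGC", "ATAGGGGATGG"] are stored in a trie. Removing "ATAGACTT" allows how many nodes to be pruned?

After clearing the end-marker at "ATAGACTT", prune upward until reaching a node still needed by another word.
The suffix "T" (1 node) is used only by "ATAGACTT"; the node for "ATAGACT" still has the child "C", so pruning stops there.
Nodes removed: 1

1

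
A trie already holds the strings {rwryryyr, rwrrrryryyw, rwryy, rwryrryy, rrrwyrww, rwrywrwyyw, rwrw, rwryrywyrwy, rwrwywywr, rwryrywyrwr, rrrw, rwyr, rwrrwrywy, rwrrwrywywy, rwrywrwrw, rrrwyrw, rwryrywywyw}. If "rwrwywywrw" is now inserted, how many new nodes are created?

1

Walking "rwrwywywrw" from the root, the first 9 characters ("rwrwywywr") follow existing edges; "w" is the first miss.
So 10 − 9 = 1 new nodes.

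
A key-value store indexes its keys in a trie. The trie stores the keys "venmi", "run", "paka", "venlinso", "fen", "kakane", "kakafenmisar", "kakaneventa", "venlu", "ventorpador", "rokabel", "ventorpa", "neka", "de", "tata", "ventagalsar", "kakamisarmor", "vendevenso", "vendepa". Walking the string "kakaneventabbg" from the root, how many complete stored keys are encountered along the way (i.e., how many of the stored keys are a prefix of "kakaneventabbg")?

Check each prefix of "kakaneventabbg" against the stored set — each match is an end-marker on the path.
Prefixes of the query that are stored words: "kakane", "kakaneventa"
Count: 2

2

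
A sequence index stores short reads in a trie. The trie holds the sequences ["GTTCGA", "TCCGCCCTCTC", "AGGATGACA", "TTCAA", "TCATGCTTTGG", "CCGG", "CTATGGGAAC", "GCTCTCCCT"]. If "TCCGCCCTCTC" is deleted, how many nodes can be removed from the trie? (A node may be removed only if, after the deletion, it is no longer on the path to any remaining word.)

9

Walk "TCCGCCCTCTC" from the leaf back toward the root, removing each node that no remaining word uses.
The suffix "CGCCCTCTC" (9 nodes) is used only by "TCCGCCCTCTC"; the node for "TC" still has the child "A", so pruning stops there.
Nodes removed: 9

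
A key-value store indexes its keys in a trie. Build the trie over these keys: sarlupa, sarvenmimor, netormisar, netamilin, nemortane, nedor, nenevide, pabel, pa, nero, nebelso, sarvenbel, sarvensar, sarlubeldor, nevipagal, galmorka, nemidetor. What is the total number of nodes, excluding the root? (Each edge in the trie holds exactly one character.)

92

For each word, the new-node count is its length minus the longest prefix already in the trie:
  "sarlupa" → 7 new (s, a, r, l, u, p, a)
  "sarvenmimor" → prefix "sar" already present; 8 new (v, e, n, m, i, m, o, r)
  "netormisar" → 10 new (n, e, t, o, r, m, i, s, a, r)
  "netamilin" → prefix "net" already present; 6 new (a, m, i, l, i, n)
  "nemortane" → prefix "ne" already present; 7 new (m, o, r, t, a, n, e)
  "nedor" → prefix "ne" already present; 3 new (d, o, r)
  "nenevide" → prefix "ne" already present; 6 new (n, e, v, i, d, e)
  "pabel" → 5 new (p, a, b, e, l)
  "pa" → prefix "pa" already present; 0 new (none)
  "nero" → prefix "ne" already present; 2 new (r, o)
  "nebelso" → prefix "ne" already present; 5 new (b, e, l, s, o)
  "sarvenbel" → prefix "sarven" already present; 3 new (b, e, l)
  "sarvensar" → prefix "sarven" already present; 3 new (s, a, r)
  "sarlubeldor" → prefix "sarlu" already present; 6 new (b, e, l, d, o, r)
  "nevipagal" → prefix "ne" already present; 7 new (v, i, p, a, g, a, l)
  "galmorka" → 8 new (g, a, l, m, o, r, k, a)
  "nemidetor" → prefix "nem" already present; 6 new (i, d, e, t, o, r)
Total nodes = 7 + 8 + 10 + 6 + 7 + 3 + 6 + 5 + 0 + 2 + 5 + 3 + 3 + 6 + 7 + 8 + 6 = 92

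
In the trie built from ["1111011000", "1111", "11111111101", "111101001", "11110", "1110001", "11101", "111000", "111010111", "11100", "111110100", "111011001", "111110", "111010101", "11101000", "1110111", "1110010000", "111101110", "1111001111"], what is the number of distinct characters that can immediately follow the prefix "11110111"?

The children of the "11110111" node are the distinct next characters among strings starting with "11110111".
Characters that immediately follow "11110111" among the stored strings: {0}.
That node has 1 child edge.

1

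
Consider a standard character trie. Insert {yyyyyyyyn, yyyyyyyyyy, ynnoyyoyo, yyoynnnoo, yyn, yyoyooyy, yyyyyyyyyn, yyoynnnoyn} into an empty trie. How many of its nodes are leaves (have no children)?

8

Leaves are exactly the stored words that no other stored word extends.
Those words: "ynnoyyoyo", "yyn", "yyoynnnoo", "yyoynnnoyn", "yyoyooyy", "yyyyyyyyn", "yyyyyyyyyn", "yyyyyyyyyy"
Leaf count: 8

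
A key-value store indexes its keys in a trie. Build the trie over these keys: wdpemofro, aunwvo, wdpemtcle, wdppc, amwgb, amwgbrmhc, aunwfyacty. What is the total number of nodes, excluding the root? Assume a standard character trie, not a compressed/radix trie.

Trie structure (* marks end of a word):
(root)
├─ a
│  ├─ m
│  │  └─ w
│  │     └─ g
│  │        └─ b *
│  │           └─ r
│  │              └─ m
│  │                 └─ h
│  │                    └─ c *
│  └─ u
│     └─ n
│        └─ w
│           ├─ f
│           │  └─ y
│           │     └─ a
│           │        └─ c
│           │           └─ t
│           │              └─ y *
│           └─ v
│              └─ o *
└─ w
   └─ d
      └─ p
         ├─ e
         │  └─ m
         │     ├─ o
         │     │  └─ f
         │     │     └─ r
         │     │        └─ o *
         │     └─ t
         │        └─ c
         │           └─ l
         │              └─ e *
         └─ p
            └─ c *
Counting every labelled node above: 35.

35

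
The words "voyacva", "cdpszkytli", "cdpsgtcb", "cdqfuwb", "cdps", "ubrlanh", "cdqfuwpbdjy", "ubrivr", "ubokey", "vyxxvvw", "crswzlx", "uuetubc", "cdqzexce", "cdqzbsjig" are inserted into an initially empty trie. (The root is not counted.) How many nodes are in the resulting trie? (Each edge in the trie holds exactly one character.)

Count nodes per top-level branch (shared prefixes stored once):
  'c'-branch (cdps, cdpsgtcb, cdpszkytli, cdqfuwb, cdqfuwpbdjy, cdqzbsjig, cdqzexce, crswzlx): 40 nodes
  'u'-branch (ubokey, ubrivr, ubrlanh, uuetubc): 20 nodes
  'v'-branch (voyacva, vyxxvvw): 13 nodes
Sum: 73

73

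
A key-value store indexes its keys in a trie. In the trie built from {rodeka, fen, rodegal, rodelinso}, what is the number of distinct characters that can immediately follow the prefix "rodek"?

1

The children of the "rodek" node are the distinct next characters among strings starting with "rodek".
Distinct next characters after "rodek": a.
That node has 1 child edge.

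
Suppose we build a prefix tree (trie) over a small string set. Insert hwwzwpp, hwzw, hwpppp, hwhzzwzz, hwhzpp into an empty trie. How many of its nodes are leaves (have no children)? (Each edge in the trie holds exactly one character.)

5

A leaf is a node with no children — equivalently, the end of a word that is not a proper prefix of any other stored word.
Those words: "hwhzpp", "hwhzzwzz", "hwpppp", "hwwzwpp", "hwzw"
Leaf count: 5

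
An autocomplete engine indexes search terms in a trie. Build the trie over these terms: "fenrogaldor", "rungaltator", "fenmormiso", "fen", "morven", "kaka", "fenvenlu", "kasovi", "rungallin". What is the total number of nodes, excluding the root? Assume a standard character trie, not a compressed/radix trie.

Trace insertions, counting only characters that open a new branch:
  "fenrogaldor" → 11 new (f, e, n, r, o, g, a, l, d, o, r)
  "rungaltator" → 11 new (r, u, n, g, a, l, t, a, t, o, r)
  "fenmormiso" → prefix "fen" already present; 7 new (m, o, r, m, i, s, o)
  "fen" → prefix "fen" already present; 0 new (none)
  "morven" → 6 new (m, o, r, v, e, n)
  "kaka" → 4 new (k, a, k, a)
  "fenvenlu" → prefix "fen" already present; 5 new (v, e, n, l, u)
  "kasovi" → prefix "ka" already present; 4 new (s, o, v, i)
  "rungallin" → prefix "rungal" already present; 3 new (l, i, n)
Total nodes = 11 + 11 + 7 + 0 + 6 + 4 + 5 + 4 + 3 = 51

51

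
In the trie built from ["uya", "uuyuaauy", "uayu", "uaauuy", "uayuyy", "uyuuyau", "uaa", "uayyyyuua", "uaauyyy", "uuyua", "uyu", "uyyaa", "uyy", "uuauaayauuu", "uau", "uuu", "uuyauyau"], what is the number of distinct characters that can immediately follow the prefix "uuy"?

Follow the path "uuy" to its node, then look at its outgoing edges.
Characters that immediately follow "uuy" among the stored strings: {a, u}.
That node has 2 child edges.

2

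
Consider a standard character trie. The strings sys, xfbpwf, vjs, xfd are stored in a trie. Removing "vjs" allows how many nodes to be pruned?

After clearing the end-marker at "vjs", prune upward until reaching a node still needed by another word.
No other word shares any prefix with "vjs", so all 3 of its nodes go.
Nodes removed: 3

3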